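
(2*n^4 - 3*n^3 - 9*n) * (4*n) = 8*n^5 - 12*n^4 - 36*n^2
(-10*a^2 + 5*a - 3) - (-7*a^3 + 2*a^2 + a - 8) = 7*a^3 - 12*a^2 + 4*a + 5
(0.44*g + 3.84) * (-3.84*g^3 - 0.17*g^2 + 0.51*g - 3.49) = -1.6896*g^4 - 14.8204*g^3 - 0.4284*g^2 + 0.4228*g - 13.4016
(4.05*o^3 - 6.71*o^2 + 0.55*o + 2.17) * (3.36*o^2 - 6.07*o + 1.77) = 13.608*o^5 - 47.1291*o^4 + 49.7462*o^3 - 7.924*o^2 - 12.1984*o + 3.8409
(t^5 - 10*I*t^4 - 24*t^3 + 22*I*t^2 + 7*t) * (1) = t^5 - 10*I*t^4 - 24*t^3 + 22*I*t^2 + 7*t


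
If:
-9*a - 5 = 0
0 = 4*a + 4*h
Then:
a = -5/9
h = 5/9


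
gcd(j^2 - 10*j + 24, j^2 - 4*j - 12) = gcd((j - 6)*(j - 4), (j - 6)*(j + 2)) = j - 6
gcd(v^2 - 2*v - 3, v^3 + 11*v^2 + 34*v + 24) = v + 1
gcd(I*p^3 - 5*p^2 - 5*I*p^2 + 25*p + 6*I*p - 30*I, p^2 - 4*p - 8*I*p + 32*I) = 1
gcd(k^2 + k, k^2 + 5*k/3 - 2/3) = 1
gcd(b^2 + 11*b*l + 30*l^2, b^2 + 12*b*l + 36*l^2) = b + 6*l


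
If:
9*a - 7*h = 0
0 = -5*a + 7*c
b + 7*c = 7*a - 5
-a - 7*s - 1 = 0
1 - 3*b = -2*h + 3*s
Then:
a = 115/21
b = 125/21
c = 575/147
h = 345/49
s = -136/147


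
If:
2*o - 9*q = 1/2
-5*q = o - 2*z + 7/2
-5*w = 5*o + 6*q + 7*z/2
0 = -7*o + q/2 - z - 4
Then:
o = -203/286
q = -61/286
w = 2073/5720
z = 493/572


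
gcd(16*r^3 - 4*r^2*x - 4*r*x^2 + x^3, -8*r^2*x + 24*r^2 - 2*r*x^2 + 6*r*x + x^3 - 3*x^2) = -8*r^2 - 2*r*x + x^2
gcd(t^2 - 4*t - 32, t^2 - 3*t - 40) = t - 8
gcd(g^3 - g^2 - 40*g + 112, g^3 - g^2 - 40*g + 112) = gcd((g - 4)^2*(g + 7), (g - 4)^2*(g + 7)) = g^3 - g^2 - 40*g + 112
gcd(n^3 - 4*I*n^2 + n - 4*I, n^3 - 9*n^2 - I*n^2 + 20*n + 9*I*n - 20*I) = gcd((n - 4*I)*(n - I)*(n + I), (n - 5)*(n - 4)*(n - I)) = n - I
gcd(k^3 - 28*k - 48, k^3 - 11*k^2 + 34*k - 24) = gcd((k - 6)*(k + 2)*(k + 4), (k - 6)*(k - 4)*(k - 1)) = k - 6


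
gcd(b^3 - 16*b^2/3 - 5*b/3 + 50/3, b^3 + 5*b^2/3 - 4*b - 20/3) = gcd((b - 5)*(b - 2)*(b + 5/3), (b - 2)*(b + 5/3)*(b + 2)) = b^2 - b/3 - 10/3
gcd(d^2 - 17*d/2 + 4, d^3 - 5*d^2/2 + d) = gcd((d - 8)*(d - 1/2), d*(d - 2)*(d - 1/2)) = d - 1/2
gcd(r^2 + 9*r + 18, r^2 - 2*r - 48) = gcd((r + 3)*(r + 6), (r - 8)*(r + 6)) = r + 6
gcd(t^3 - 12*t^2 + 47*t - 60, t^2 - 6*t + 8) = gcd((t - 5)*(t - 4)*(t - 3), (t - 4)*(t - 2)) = t - 4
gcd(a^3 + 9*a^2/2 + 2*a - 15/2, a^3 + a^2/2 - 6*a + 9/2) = a^2 + 2*a - 3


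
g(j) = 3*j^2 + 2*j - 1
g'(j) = 6*j + 2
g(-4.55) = 52.01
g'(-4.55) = -25.30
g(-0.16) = -1.24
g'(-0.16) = 1.04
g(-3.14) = 22.30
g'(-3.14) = -16.84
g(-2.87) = 17.97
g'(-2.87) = -15.22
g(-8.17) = 182.91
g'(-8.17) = -47.02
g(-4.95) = 62.61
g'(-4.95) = -27.70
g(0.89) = 3.16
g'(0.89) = 7.34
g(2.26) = 18.84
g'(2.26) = 15.56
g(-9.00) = 224.00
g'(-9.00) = -52.00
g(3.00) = 32.00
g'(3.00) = 20.00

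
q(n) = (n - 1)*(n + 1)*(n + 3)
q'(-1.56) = -3.06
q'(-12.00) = 359.00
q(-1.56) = 2.06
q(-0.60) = -1.54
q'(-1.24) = -3.83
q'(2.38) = 30.27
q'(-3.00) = 8.00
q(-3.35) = -3.58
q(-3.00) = 0.00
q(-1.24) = 0.95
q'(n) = (n - 1)*(n + 1) + (n - 1)*(n + 3) + (n + 1)*(n + 3)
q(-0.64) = -1.39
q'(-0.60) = -3.52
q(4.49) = 143.51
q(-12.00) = -1287.00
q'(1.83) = 20.03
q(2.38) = 25.09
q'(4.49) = 86.42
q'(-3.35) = 12.57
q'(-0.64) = -3.61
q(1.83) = 11.35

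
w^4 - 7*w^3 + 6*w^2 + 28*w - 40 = (w - 5)*(w - 2)^2*(w + 2)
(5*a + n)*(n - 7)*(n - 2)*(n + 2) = 5*a*n^3 - 35*a*n^2 - 20*a*n + 140*a + n^4 - 7*n^3 - 4*n^2 + 28*n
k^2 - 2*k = k*(k - 2)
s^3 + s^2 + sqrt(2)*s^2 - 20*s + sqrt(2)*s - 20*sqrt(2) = (s - 4)*(s + 5)*(s + sqrt(2))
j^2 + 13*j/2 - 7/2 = (j - 1/2)*(j + 7)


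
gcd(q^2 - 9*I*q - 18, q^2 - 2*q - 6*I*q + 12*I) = q - 6*I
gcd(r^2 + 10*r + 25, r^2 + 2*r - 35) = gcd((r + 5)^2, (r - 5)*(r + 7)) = 1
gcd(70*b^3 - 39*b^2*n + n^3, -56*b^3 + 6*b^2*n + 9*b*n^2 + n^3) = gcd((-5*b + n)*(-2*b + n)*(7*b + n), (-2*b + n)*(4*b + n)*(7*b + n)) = 14*b^2 - 5*b*n - n^2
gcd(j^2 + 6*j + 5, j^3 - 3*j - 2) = j + 1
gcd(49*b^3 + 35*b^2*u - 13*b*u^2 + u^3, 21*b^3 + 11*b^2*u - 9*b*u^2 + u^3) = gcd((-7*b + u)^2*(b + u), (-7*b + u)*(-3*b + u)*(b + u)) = -7*b^2 - 6*b*u + u^2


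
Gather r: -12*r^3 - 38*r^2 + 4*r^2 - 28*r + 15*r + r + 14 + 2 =-12*r^3 - 34*r^2 - 12*r + 16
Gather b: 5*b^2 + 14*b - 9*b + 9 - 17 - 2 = 5*b^2 + 5*b - 10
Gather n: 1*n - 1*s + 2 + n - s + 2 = 2*n - 2*s + 4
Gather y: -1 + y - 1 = y - 2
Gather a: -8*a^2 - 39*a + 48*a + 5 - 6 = -8*a^2 + 9*a - 1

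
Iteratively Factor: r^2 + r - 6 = (r - 2)*(r + 3)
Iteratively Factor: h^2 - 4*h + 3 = (h - 3)*(h - 1)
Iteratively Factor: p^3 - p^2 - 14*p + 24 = (p - 3)*(p^2 + 2*p - 8) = (p - 3)*(p - 2)*(p + 4)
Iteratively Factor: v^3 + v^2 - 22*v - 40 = (v + 4)*(v^2 - 3*v - 10) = (v - 5)*(v + 4)*(v + 2)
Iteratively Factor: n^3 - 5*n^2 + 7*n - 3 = (n - 3)*(n^2 - 2*n + 1) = (n - 3)*(n - 1)*(n - 1)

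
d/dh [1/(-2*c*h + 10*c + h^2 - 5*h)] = (2*c - 2*h + 5)/(2*c*h - 10*c - h^2 + 5*h)^2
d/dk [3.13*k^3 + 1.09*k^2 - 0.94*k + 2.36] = 9.39*k^2 + 2.18*k - 0.94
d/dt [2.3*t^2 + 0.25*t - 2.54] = 4.6*t + 0.25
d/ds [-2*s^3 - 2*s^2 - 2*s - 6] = -6*s^2 - 4*s - 2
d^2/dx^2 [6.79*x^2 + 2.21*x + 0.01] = 13.5800000000000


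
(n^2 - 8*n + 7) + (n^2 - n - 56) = 2*n^2 - 9*n - 49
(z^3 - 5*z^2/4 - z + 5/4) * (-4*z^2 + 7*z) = -4*z^5 + 12*z^4 - 19*z^3/4 - 12*z^2 + 35*z/4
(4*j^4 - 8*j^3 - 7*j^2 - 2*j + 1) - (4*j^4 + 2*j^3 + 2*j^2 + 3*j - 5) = -10*j^3 - 9*j^2 - 5*j + 6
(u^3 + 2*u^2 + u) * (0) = 0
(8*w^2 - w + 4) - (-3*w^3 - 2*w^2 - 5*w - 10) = 3*w^3 + 10*w^2 + 4*w + 14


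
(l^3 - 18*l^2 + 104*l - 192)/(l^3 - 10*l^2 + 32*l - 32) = (l^2 - 14*l + 48)/(l^2 - 6*l + 8)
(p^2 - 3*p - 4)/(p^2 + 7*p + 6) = (p - 4)/(p + 6)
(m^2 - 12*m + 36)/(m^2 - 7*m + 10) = (m^2 - 12*m + 36)/(m^2 - 7*m + 10)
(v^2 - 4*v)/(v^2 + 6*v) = (v - 4)/(v + 6)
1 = 1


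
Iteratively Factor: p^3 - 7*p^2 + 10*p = (p - 5)*(p^2 - 2*p) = p*(p - 5)*(p - 2)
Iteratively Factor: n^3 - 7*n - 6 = (n + 2)*(n^2 - 2*n - 3) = (n + 1)*(n + 2)*(n - 3)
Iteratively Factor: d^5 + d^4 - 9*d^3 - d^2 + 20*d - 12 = (d - 1)*(d^4 + 2*d^3 - 7*d^2 - 8*d + 12) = (d - 1)*(d + 3)*(d^3 - d^2 - 4*d + 4) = (d - 1)^2*(d + 3)*(d^2 - 4) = (d - 2)*(d - 1)^2*(d + 3)*(d + 2)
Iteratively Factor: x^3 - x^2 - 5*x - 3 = (x + 1)*(x^2 - 2*x - 3) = (x + 1)^2*(x - 3)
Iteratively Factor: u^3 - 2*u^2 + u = (u)*(u^2 - 2*u + 1) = u*(u - 1)*(u - 1)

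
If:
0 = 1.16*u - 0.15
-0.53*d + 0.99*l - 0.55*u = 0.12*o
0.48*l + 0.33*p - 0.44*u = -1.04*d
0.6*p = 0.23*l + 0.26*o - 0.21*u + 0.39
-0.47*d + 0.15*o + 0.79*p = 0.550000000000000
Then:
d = -0.14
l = -0.00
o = 0.01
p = 0.61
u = 0.13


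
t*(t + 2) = t^2 + 2*t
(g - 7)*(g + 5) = g^2 - 2*g - 35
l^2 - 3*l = l*(l - 3)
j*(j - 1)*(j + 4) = j^3 + 3*j^2 - 4*j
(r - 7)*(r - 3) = r^2 - 10*r + 21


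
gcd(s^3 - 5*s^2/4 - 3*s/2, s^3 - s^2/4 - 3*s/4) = s^2 + 3*s/4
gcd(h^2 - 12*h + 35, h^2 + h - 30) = h - 5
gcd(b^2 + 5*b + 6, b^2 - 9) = b + 3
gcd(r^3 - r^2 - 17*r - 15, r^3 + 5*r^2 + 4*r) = r + 1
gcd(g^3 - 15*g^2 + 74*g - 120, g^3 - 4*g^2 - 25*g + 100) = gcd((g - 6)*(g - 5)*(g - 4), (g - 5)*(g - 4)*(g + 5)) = g^2 - 9*g + 20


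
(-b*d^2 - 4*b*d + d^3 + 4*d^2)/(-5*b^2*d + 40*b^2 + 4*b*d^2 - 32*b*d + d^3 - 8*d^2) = d*(d + 4)/(5*b*d - 40*b + d^2 - 8*d)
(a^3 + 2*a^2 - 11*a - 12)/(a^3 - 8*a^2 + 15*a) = (a^2 + 5*a + 4)/(a*(a - 5))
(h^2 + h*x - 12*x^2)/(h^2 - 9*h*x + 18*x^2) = (-h - 4*x)/(-h + 6*x)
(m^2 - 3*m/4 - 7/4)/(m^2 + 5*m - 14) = (4*m^2 - 3*m - 7)/(4*(m^2 + 5*m - 14))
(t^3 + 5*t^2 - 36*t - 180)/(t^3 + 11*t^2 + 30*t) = (t - 6)/t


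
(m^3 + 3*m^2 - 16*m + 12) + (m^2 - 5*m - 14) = m^3 + 4*m^2 - 21*m - 2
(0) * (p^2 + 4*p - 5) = 0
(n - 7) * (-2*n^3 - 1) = -2*n^4 + 14*n^3 - n + 7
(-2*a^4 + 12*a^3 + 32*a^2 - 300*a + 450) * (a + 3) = -2*a^5 + 6*a^4 + 68*a^3 - 204*a^2 - 450*a + 1350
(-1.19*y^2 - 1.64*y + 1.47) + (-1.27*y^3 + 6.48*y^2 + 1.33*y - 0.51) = -1.27*y^3 + 5.29*y^2 - 0.31*y + 0.96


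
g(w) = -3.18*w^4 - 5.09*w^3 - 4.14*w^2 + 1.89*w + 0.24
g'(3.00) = -503.82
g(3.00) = -426.36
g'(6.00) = -3345.03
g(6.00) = -5358.18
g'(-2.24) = 86.78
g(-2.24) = -47.62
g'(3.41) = -708.28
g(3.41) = -673.26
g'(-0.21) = 3.07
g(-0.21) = -0.30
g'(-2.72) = 167.41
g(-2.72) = -107.16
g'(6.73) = -4622.78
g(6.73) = -8249.69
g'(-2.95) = 219.98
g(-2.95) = -151.52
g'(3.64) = -844.04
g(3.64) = -851.47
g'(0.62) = -12.14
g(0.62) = -1.86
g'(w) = -12.72*w^3 - 15.27*w^2 - 8.28*w + 1.89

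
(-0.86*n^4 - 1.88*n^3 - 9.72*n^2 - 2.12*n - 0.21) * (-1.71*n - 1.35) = 1.4706*n^5 + 4.3758*n^4 + 19.1592*n^3 + 16.7472*n^2 + 3.2211*n + 0.2835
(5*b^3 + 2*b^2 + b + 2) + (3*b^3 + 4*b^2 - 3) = 8*b^3 + 6*b^2 + b - 1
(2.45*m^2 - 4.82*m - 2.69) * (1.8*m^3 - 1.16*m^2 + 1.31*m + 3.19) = 4.41*m^5 - 11.518*m^4 + 3.9587*m^3 + 4.6217*m^2 - 18.8997*m - 8.5811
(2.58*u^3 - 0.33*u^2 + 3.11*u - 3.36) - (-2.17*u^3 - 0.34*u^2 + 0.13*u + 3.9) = 4.75*u^3 + 0.01*u^2 + 2.98*u - 7.26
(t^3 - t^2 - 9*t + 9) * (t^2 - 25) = t^5 - t^4 - 34*t^3 + 34*t^2 + 225*t - 225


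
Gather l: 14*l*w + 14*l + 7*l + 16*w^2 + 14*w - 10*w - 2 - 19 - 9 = l*(14*w + 21) + 16*w^2 + 4*w - 30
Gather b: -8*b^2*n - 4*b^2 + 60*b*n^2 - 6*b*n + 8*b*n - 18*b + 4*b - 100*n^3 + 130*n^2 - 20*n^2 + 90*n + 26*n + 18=b^2*(-8*n - 4) + b*(60*n^2 + 2*n - 14) - 100*n^3 + 110*n^2 + 116*n + 18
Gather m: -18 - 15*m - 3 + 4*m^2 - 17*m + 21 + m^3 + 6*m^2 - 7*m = m^3 + 10*m^2 - 39*m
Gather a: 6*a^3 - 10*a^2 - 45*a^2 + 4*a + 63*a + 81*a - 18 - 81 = 6*a^3 - 55*a^2 + 148*a - 99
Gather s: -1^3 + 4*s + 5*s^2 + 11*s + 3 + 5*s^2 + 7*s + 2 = 10*s^2 + 22*s + 4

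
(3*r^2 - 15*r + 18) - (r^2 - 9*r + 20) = 2*r^2 - 6*r - 2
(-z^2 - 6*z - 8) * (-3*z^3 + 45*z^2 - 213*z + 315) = 3*z^5 - 27*z^4 - 33*z^3 + 603*z^2 - 186*z - 2520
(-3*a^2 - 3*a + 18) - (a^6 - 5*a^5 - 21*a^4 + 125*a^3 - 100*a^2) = -a^6 + 5*a^5 + 21*a^4 - 125*a^3 + 97*a^2 - 3*a + 18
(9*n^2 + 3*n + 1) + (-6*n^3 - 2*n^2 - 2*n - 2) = -6*n^3 + 7*n^2 + n - 1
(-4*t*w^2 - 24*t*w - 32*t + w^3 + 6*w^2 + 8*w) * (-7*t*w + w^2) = 28*t^2*w^3 + 168*t^2*w^2 + 224*t^2*w - 11*t*w^4 - 66*t*w^3 - 88*t*w^2 + w^5 + 6*w^4 + 8*w^3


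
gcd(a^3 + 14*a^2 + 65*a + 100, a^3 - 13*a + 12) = a + 4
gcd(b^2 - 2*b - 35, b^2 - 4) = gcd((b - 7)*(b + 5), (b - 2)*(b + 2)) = 1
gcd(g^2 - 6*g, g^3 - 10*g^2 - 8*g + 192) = g - 6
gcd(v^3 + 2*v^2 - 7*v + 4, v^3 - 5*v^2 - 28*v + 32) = v^2 + 3*v - 4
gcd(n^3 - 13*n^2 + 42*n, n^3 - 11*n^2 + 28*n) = n^2 - 7*n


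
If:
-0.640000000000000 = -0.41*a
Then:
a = 1.56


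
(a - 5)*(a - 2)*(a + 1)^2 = a^4 - 5*a^3 - 3*a^2 + 13*a + 10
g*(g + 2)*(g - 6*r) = g^3 - 6*g^2*r + 2*g^2 - 12*g*r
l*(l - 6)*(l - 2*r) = l^3 - 2*l^2*r - 6*l^2 + 12*l*r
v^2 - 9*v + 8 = (v - 8)*(v - 1)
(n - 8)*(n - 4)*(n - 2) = n^3 - 14*n^2 + 56*n - 64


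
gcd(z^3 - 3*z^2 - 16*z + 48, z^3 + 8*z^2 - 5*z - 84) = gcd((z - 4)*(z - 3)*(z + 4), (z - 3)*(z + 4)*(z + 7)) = z^2 + z - 12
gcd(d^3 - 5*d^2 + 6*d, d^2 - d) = d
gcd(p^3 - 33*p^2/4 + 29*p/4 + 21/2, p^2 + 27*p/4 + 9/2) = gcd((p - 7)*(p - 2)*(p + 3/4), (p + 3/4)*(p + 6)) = p + 3/4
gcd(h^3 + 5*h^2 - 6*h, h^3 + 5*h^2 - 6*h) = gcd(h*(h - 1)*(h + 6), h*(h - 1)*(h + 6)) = h^3 + 5*h^2 - 6*h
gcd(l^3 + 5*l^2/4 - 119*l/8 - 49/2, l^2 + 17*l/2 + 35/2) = l + 7/2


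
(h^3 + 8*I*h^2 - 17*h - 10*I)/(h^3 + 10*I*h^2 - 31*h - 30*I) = (h + I)/(h + 3*I)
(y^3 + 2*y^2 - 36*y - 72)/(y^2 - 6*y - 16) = (y^2 - 36)/(y - 8)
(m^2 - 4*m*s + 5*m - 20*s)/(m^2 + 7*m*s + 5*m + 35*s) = (m - 4*s)/(m + 7*s)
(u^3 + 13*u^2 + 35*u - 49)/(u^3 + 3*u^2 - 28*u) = (u^2 + 6*u - 7)/(u*(u - 4))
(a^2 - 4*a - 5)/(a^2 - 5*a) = (a + 1)/a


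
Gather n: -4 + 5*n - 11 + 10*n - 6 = 15*n - 21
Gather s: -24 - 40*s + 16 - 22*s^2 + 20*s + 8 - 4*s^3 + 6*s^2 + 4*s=-4*s^3 - 16*s^2 - 16*s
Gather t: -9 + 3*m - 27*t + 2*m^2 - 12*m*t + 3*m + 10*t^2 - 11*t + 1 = 2*m^2 + 6*m + 10*t^2 + t*(-12*m - 38) - 8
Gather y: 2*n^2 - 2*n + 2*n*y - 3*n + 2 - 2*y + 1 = 2*n^2 - 5*n + y*(2*n - 2) + 3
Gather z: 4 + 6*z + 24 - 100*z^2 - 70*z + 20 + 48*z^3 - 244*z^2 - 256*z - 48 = 48*z^3 - 344*z^2 - 320*z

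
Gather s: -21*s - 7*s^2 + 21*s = -7*s^2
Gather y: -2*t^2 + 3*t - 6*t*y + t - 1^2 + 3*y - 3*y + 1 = -2*t^2 - 6*t*y + 4*t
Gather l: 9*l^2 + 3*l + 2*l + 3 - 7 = 9*l^2 + 5*l - 4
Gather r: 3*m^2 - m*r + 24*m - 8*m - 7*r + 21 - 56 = 3*m^2 + 16*m + r*(-m - 7) - 35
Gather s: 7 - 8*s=7 - 8*s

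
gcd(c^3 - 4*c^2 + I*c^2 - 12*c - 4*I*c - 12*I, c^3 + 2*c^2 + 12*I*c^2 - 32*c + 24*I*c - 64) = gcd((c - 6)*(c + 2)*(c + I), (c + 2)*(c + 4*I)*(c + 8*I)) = c + 2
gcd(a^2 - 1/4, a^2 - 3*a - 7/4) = a + 1/2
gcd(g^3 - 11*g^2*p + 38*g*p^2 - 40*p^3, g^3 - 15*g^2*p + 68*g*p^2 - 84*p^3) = -g + 2*p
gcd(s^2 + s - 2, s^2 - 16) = 1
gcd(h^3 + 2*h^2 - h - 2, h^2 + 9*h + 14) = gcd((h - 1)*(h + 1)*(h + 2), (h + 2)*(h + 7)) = h + 2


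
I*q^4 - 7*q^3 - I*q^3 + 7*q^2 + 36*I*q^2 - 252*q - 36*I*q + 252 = (q - 6*I)*(q + 6*I)*(q + 7*I)*(I*q - I)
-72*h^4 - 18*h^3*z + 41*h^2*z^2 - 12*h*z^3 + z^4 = (-6*h + z)*(-4*h + z)*(-3*h + z)*(h + z)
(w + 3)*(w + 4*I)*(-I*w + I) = -I*w^3 + 4*w^2 - 2*I*w^2 + 8*w + 3*I*w - 12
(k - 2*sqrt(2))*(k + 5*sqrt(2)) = k^2 + 3*sqrt(2)*k - 20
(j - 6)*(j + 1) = j^2 - 5*j - 6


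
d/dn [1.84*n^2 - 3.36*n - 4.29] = 3.68*n - 3.36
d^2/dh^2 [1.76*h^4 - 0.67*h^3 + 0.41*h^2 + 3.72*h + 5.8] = 21.12*h^2 - 4.02*h + 0.82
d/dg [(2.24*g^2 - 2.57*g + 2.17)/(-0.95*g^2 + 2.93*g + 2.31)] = (4.1217*g^2 + 14.4718*g - 12.2948)/(0.9025*g^4 - 5.567*g^3 + 4.1959*g^2 + 13.5366*g + 5.3361)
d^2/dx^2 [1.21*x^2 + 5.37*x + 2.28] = 2.42000000000000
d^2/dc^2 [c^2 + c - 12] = 2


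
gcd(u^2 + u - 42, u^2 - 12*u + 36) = u - 6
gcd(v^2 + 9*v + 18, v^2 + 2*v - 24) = v + 6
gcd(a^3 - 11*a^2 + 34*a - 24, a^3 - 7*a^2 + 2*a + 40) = a - 4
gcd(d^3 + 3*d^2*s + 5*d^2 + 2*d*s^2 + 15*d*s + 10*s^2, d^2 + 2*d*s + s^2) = d + s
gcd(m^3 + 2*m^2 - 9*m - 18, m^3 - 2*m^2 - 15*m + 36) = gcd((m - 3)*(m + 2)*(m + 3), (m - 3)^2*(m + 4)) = m - 3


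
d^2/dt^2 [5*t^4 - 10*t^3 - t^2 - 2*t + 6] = 60*t^2 - 60*t - 2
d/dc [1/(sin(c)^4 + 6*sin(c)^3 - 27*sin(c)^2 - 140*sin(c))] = 2*(-2*sin(c)^3 - 9*sin(c)^2 + 27*sin(c) + 70)*cos(c)/((sin(c)^3 + 6*sin(c)^2 - 27*sin(c) - 140)^2*sin(c)^2)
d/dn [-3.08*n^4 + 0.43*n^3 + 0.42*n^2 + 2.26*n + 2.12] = -12.32*n^3 + 1.29*n^2 + 0.84*n + 2.26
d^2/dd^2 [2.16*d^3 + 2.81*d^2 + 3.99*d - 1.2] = 12.96*d + 5.62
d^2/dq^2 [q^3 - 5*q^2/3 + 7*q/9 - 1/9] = 6*q - 10/3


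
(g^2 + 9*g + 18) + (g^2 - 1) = 2*g^2 + 9*g + 17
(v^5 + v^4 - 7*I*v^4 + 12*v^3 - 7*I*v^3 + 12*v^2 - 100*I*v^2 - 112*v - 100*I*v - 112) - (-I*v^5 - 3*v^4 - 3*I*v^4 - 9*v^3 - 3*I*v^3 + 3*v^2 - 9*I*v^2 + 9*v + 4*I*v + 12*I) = v^5 + I*v^5 + 4*v^4 - 4*I*v^4 + 21*v^3 - 4*I*v^3 + 9*v^2 - 91*I*v^2 - 121*v - 104*I*v - 112 - 12*I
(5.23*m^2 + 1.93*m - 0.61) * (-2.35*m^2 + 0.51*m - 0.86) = -12.2905*m^4 - 1.8682*m^3 - 2.08*m^2 - 1.9709*m + 0.5246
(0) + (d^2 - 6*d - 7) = d^2 - 6*d - 7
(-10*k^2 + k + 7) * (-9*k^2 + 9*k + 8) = 90*k^4 - 99*k^3 - 134*k^2 + 71*k + 56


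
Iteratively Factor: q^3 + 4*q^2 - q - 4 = (q + 1)*(q^2 + 3*q - 4) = (q + 1)*(q + 4)*(q - 1)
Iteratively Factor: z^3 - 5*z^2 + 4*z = (z - 1)*(z^2 - 4*z) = (z - 4)*(z - 1)*(z)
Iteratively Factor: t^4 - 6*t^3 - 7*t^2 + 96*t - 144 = (t - 4)*(t^3 - 2*t^2 - 15*t + 36) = (t - 4)*(t - 3)*(t^2 + t - 12) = (t - 4)*(t - 3)^2*(t + 4)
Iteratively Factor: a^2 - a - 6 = (a - 3)*(a + 2)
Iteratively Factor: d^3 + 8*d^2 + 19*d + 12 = (d + 1)*(d^2 + 7*d + 12) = (d + 1)*(d + 3)*(d + 4)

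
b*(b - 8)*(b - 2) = b^3 - 10*b^2 + 16*b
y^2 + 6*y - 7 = (y - 1)*(y + 7)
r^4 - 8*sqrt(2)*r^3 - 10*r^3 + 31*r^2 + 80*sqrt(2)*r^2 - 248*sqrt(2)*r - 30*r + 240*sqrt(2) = (r - 5)*(r - 3)*(r - 2)*(r - 8*sqrt(2))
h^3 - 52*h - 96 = (h - 8)*(h + 2)*(h + 6)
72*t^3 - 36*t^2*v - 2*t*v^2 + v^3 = (-6*t + v)*(-2*t + v)*(6*t + v)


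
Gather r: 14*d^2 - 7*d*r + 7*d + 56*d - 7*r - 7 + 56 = 14*d^2 + 63*d + r*(-7*d - 7) + 49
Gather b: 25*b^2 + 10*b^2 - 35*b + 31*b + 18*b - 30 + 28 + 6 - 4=35*b^2 + 14*b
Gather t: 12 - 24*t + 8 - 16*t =20 - 40*t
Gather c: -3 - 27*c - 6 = -27*c - 9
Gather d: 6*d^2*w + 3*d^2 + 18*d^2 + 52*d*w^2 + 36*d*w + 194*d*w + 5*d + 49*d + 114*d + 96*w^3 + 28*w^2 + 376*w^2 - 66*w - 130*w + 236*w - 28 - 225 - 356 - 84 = d^2*(6*w + 21) + d*(52*w^2 + 230*w + 168) + 96*w^3 + 404*w^2 + 40*w - 693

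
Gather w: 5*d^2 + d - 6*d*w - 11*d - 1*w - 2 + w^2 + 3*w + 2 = 5*d^2 - 10*d + w^2 + w*(2 - 6*d)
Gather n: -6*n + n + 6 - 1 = 5 - 5*n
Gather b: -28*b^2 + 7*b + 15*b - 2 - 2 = -28*b^2 + 22*b - 4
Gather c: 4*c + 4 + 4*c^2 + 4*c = 4*c^2 + 8*c + 4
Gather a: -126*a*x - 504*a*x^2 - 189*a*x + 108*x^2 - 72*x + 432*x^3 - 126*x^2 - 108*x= a*(-504*x^2 - 315*x) + 432*x^3 - 18*x^2 - 180*x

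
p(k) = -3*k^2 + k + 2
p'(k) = 1 - 6*k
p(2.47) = -13.83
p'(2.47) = -13.82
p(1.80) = -5.92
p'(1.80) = -9.80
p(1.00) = 0.00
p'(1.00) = -5.00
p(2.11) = -9.25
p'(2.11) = -11.66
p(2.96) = -21.32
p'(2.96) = -16.76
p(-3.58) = -40.03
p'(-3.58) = 22.48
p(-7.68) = -182.63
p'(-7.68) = 47.08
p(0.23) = 2.07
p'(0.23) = -0.38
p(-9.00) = -250.00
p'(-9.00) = 55.00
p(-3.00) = -28.00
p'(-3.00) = 19.00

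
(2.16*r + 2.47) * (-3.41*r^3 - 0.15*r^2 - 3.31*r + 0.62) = -7.3656*r^4 - 8.7467*r^3 - 7.5201*r^2 - 6.8365*r + 1.5314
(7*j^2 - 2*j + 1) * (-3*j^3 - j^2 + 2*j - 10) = -21*j^5 - j^4 + 13*j^3 - 75*j^2 + 22*j - 10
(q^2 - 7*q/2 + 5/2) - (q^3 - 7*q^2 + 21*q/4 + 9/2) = -q^3 + 8*q^2 - 35*q/4 - 2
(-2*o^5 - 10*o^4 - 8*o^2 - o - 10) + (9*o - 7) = -2*o^5 - 10*o^4 - 8*o^2 + 8*o - 17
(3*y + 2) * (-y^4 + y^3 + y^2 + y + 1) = -3*y^5 + y^4 + 5*y^3 + 5*y^2 + 5*y + 2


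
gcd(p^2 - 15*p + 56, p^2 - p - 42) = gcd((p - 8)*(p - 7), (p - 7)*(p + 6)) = p - 7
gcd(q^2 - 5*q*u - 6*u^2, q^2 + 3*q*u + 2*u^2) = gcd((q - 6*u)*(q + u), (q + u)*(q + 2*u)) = q + u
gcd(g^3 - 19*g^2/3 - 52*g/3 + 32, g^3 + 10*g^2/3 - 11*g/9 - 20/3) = g^2 + 5*g/3 - 4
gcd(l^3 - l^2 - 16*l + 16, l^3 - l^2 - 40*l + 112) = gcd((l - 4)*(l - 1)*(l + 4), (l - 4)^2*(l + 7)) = l - 4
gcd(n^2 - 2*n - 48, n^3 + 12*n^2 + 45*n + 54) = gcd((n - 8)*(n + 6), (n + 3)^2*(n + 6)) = n + 6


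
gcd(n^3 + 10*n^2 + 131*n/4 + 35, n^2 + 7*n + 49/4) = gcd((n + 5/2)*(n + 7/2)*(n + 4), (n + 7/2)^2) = n + 7/2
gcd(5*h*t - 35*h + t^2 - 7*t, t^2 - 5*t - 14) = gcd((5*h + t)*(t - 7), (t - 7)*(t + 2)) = t - 7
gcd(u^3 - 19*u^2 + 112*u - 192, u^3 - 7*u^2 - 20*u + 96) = u^2 - 11*u + 24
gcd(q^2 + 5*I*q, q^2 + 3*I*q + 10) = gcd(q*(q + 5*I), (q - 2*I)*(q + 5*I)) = q + 5*I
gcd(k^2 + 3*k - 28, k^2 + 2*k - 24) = k - 4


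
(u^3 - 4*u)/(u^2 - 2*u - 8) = u*(u - 2)/(u - 4)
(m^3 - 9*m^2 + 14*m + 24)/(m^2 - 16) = (m^2 - 5*m - 6)/(m + 4)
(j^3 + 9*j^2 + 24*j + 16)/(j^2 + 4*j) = j + 5 + 4/j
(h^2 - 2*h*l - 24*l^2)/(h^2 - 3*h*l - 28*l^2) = (h - 6*l)/(h - 7*l)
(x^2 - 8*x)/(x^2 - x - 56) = x/(x + 7)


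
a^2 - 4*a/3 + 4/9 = (a - 2/3)^2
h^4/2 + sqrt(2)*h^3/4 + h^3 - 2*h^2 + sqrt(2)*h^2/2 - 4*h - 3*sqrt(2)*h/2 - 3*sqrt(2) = (h/2 + sqrt(2)/2)*(h + 2)*(h - 3*sqrt(2)/2)*(h + sqrt(2))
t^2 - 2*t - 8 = (t - 4)*(t + 2)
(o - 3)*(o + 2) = o^2 - o - 6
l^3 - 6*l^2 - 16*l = l*(l - 8)*(l + 2)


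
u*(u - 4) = u^2 - 4*u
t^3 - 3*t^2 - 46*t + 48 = (t - 8)*(t - 1)*(t + 6)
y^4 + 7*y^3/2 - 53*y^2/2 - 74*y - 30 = (y - 5)*(y + 1/2)*(y + 2)*(y + 6)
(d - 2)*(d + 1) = d^2 - d - 2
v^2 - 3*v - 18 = (v - 6)*(v + 3)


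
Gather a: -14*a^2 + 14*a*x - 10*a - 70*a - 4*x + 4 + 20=-14*a^2 + a*(14*x - 80) - 4*x + 24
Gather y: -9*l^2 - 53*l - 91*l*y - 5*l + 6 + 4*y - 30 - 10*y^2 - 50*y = -9*l^2 - 58*l - 10*y^2 + y*(-91*l - 46) - 24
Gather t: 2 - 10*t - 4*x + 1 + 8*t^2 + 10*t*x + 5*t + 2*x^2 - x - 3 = 8*t^2 + t*(10*x - 5) + 2*x^2 - 5*x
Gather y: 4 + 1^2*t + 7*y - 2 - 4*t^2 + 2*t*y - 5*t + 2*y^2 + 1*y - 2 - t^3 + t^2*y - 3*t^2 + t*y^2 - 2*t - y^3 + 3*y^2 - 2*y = -t^3 - 7*t^2 - 6*t - y^3 + y^2*(t + 5) + y*(t^2 + 2*t + 6)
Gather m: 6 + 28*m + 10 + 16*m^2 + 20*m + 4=16*m^2 + 48*m + 20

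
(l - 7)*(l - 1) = l^2 - 8*l + 7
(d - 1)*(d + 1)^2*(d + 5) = d^4 + 6*d^3 + 4*d^2 - 6*d - 5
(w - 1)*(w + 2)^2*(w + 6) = w^4 + 9*w^3 + 18*w^2 - 4*w - 24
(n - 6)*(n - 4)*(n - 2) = n^3 - 12*n^2 + 44*n - 48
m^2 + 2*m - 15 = (m - 3)*(m + 5)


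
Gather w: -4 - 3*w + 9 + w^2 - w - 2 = w^2 - 4*w + 3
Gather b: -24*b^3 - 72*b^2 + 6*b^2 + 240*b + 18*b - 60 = -24*b^3 - 66*b^2 + 258*b - 60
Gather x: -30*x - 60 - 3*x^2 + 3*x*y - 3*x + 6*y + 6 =-3*x^2 + x*(3*y - 33) + 6*y - 54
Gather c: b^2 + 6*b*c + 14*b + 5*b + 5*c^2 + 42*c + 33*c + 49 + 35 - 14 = b^2 + 19*b + 5*c^2 + c*(6*b + 75) + 70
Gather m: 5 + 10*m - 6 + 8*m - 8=18*m - 9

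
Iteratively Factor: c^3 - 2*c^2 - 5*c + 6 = (c + 2)*(c^2 - 4*c + 3) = (c - 3)*(c + 2)*(c - 1)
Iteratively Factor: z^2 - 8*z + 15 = (z - 5)*(z - 3)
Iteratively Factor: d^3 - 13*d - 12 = (d + 3)*(d^2 - 3*d - 4) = (d + 1)*(d + 3)*(d - 4)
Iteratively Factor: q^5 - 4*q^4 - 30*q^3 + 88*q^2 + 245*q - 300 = (q - 5)*(q^4 + q^3 - 25*q^2 - 37*q + 60) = (q - 5)*(q + 3)*(q^3 - 2*q^2 - 19*q + 20) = (q - 5)*(q + 3)*(q + 4)*(q^2 - 6*q + 5) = (q - 5)*(q - 1)*(q + 3)*(q + 4)*(q - 5)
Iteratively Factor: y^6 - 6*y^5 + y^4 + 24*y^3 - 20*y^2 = (y - 1)*(y^5 - 5*y^4 - 4*y^3 + 20*y^2) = y*(y - 1)*(y^4 - 5*y^3 - 4*y^2 + 20*y) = y^2*(y - 1)*(y^3 - 5*y^2 - 4*y + 20) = y^2*(y - 5)*(y - 1)*(y^2 - 4) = y^2*(y - 5)*(y - 1)*(y + 2)*(y - 2)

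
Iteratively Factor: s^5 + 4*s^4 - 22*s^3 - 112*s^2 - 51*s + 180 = (s - 1)*(s^4 + 5*s^3 - 17*s^2 - 129*s - 180) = (s - 5)*(s - 1)*(s^3 + 10*s^2 + 33*s + 36) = (s - 5)*(s - 1)*(s + 3)*(s^2 + 7*s + 12) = (s - 5)*(s - 1)*(s + 3)*(s + 4)*(s + 3)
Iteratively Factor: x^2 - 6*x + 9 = (x - 3)*(x - 3)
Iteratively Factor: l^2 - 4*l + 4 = (l - 2)*(l - 2)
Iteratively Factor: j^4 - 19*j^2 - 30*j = (j)*(j^3 - 19*j - 30) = j*(j + 2)*(j^2 - 2*j - 15) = j*(j + 2)*(j + 3)*(j - 5)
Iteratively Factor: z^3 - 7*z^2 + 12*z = (z - 3)*(z^2 - 4*z) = (z - 4)*(z - 3)*(z)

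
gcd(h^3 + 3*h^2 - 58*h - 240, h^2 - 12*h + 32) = h - 8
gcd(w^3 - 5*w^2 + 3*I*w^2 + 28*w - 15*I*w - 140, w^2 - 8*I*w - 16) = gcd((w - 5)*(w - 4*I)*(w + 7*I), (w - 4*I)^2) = w - 4*I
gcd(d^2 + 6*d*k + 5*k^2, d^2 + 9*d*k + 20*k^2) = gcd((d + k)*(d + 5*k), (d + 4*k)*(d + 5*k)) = d + 5*k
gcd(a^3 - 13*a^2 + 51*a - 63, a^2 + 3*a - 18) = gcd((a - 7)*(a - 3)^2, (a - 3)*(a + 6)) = a - 3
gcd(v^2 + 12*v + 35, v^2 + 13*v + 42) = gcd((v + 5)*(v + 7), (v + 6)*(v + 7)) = v + 7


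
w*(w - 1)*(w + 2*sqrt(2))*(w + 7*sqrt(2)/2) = w^4 - w^3 + 11*sqrt(2)*w^3/2 - 11*sqrt(2)*w^2/2 + 14*w^2 - 14*w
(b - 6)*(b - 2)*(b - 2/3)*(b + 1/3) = b^4 - 25*b^3/3 + 130*b^2/9 - 20*b/9 - 8/3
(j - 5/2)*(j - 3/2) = j^2 - 4*j + 15/4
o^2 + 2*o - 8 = (o - 2)*(o + 4)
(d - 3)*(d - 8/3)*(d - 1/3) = d^3 - 6*d^2 + 89*d/9 - 8/3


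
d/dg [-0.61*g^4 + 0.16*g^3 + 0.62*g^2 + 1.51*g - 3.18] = -2.44*g^3 + 0.48*g^2 + 1.24*g + 1.51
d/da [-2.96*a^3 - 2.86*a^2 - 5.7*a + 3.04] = -8.88*a^2 - 5.72*a - 5.7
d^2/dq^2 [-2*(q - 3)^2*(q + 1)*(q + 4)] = -24*q^2 + 12*q + 68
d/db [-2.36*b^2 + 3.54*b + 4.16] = 3.54 - 4.72*b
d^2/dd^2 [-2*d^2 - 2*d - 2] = -4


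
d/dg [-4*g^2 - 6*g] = -8*g - 6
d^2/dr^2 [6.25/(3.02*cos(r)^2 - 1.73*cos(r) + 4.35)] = (-228.01*(1 - cos(r)^2)^2 + 97.96125*cos(r)^3 + 195.714375*cos(r)^2 - 242.956875*cos(r) + 101.20875)/(3.02*cos(r)^2 - 1.73*cos(r) + 4.35)^3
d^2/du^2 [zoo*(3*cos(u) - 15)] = zoo*cos(u)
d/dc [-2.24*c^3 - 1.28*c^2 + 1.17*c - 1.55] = -6.72*c^2 - 2.56*c + 1.17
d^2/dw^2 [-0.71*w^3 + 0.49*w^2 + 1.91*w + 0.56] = 0.98 - 4.26*w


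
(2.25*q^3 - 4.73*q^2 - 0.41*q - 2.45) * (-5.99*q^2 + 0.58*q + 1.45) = -13.4775*q^5 + 29.6377*q^4 + 2.975*q^3 + 7.5792*q^2 - 2.0155*q - 3.5525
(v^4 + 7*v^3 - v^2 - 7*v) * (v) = v^5 + 7*v^4 - v^3 - 7*v^2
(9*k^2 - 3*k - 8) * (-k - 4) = -9*k^3 - 33*k^2 + 20*k + 32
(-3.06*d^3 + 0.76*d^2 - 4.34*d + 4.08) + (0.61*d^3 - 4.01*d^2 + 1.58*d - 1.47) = -2.45*d^3 - 3.25*d^2 - 2.76*d + 2.61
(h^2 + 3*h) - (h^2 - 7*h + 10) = 10*h - 10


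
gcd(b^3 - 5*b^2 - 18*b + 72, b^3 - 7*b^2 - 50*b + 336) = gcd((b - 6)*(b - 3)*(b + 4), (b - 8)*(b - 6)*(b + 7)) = b - 6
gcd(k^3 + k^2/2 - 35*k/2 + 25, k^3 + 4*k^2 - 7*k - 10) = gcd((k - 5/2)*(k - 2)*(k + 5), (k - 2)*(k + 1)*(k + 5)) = k^2 + 3*k - 10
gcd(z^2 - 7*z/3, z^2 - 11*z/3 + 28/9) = z - 7/3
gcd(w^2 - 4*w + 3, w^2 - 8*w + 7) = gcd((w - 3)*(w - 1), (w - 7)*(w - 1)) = w - 1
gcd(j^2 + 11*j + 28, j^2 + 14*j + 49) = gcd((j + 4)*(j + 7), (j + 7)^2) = j + 7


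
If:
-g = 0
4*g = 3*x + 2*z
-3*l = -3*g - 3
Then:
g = 0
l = 1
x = -2*z/3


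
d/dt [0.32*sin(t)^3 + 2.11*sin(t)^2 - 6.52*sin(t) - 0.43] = (0.96*sin(t)^2 + 4.22*sin(t) - 6.52)*cos(t)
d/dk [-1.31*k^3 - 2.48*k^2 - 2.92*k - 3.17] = -3.93*k^2 - 4.96*k - 2.92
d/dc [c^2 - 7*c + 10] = 2*c - 7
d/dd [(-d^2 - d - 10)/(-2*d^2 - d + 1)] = (-d^2 - 42*d - 11)/(4*d^4 + 4*d^3 - 3*d^2 - 2*d + 1)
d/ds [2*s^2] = 4*s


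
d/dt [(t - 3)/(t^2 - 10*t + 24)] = (t^2 - 10*t - 2*(t - 5)*(t - 3) + 24)/(t^2 - 10*t + 24)^2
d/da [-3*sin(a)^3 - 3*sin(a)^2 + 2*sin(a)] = (-9*sin(a)^2 - 6*sin(a) + 2)*cos(a)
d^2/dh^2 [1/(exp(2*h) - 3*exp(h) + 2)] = ((3 - 4*exp(h))*(exp(2*h) - 3*exp(h) + 2) + 2*(2*exp(h) - 3)^2*exp(h))*exp(h)/(exp(2*h) - 3*exp(h) + 2)^3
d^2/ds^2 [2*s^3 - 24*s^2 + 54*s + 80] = 12*s - 48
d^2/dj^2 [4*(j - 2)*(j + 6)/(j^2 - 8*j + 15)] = 24*(4*j^3 - 27*j^2 + 36*j + 39)/(j^6 - 24*j^5 + 237*j^4 - 1232*j^3 + 3555*j^2 - 5400*j + 3375)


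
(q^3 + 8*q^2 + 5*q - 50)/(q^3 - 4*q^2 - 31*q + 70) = (q + 5)/(q - 7)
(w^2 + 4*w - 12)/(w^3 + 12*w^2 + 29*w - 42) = (w - 2)/(w^2 + 6*w - 7)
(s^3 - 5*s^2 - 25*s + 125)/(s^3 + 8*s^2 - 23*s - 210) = (s^2 - 25)/(s^2 + 13*s + 42)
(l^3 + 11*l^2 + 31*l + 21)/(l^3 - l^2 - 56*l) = (l^2 + 4*l + 3)/(l*(l - 8))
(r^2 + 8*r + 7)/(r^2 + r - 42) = (r + 1)/(r - 6)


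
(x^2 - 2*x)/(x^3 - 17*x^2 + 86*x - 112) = x/(x^2 - 15*x + 56)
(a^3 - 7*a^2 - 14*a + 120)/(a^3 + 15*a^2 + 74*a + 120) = (a^2 - 11*a + 30)/(a^2 + 11*a + 30)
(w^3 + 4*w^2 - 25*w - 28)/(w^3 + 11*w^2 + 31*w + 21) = (w - 4)/(w + 3)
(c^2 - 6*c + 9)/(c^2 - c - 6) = (c - 3)/(c + 2)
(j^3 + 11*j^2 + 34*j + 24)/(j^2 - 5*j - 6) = (j^2 + 10*j + 24)/(j - 6)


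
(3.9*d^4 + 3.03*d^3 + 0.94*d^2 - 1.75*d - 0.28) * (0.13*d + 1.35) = 0.507*d^5 + 5.6589*d^4 + 4.2127*d^3 + 1.0415*d^2 - 2.3989*d - 0.378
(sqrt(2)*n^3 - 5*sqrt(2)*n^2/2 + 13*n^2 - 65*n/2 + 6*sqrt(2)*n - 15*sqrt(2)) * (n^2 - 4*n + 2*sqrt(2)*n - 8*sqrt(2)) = sqrt(2)*n^5 - 13*sqrt(2)*n^4/2 + 17*n^4 - 221*n^3/2 + 42*sqrt(2)*n^3 - 208*sqrt(2)*n^2 + 194*n^2 - 156*n + 320*sqrt(2)*n + 240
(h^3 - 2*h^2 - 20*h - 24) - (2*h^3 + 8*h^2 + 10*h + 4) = -h^3 - 10*h^2 - 30*h - 28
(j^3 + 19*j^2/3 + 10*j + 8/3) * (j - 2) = j^4 + 13*j^3/3 - 8*j^2/3 - 52*j/3 - 16/3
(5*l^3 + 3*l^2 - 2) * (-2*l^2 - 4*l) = -10*l^5 - 26*l^4 - 12*l^3 + 4*l^2 + 8*l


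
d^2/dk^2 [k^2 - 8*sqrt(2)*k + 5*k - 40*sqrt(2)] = 2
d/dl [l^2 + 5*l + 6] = 2*l + 5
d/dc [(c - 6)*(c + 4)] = 2*c - 2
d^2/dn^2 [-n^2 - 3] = -2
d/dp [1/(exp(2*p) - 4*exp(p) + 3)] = 2*(2 - exp(p))*exp(p)/(exp(2*p) - 4*exp(p) + 3)^2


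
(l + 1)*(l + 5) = l^2 + 6*l + 5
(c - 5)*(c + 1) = c^2 - 4*c - 5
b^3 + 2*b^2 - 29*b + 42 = (b - 3)*(b - 2)*(b + 7)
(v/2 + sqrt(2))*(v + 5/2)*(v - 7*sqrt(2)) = v^3/2 - 5*sqrt(2)*v^2/2 + 5*v^2/4 - 14*v - 25*sqrt(2)*v/4 - 35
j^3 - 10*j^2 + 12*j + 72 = (j - 6)^2*(j + 2)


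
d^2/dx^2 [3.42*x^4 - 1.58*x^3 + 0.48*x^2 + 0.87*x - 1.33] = 41.04*x^2 - 9.48*x + 0.96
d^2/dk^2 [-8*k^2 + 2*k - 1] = -16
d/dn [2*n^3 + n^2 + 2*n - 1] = 6*n^2 + 2*n + 2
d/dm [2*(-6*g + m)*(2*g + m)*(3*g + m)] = -48*g^2 - 4*g*m + 6*m^2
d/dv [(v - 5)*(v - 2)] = 2*v - 7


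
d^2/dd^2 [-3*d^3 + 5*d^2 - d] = 10 - 18*d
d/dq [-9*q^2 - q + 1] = -18*q - 1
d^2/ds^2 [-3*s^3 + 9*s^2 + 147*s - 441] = 18 - 18*s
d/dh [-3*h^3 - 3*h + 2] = -9*h^2 - 3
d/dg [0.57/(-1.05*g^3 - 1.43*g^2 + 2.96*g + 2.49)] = (1.7955*g^2 + 1.6302*g - 1.6872)/(1.05*g^3 + 1.43*g^2 - 2.96*g - 2.49)^2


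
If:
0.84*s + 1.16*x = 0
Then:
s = -1.38095238095238*x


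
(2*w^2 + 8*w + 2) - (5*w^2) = -3*w^2 + 8*w + 2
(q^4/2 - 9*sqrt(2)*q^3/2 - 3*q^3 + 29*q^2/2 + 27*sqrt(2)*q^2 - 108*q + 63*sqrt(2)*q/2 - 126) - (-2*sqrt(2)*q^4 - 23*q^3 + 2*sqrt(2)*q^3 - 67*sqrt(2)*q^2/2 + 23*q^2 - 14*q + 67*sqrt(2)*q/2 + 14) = q^4/2 + 2*sqrt(2)*q^4 - 13*sqrt(2)*q^3/2 + 20*q^3 - 17*q^2/2 + 121*sqrt(2)*q^2/2 - 94*q - 2*sqrt(2)*q - 140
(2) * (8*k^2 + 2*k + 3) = 16*k^2 + 4*k + 6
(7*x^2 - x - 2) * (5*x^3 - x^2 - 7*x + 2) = 35*x^5 - 12*x^4 - 58*x^3 + 23*x^2 + 12*x - 4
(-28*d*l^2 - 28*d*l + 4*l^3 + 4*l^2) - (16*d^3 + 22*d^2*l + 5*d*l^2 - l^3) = -16*d^3 - 22*d^2*l - 33*d*l^2 - 28*d*l + 5*l^3 + 4*l^2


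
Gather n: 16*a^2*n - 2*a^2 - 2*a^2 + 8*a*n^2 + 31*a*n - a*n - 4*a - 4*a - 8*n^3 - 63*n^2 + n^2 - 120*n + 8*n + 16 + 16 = -4*a^2 - 8*a - 8*n^3 + n^2*(8*a - 62) + n*(16*a^2 + 30*a - 112) + 32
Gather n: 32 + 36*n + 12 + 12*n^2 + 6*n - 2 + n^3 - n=n^3 + 12*n^2 + 41*n + 42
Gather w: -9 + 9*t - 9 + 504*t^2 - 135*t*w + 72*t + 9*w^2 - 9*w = 504*t^2 + 81*t + 9*w^2 + w*(-135*t - 9) - 18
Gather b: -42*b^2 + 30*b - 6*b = -42*b^2 + 24*b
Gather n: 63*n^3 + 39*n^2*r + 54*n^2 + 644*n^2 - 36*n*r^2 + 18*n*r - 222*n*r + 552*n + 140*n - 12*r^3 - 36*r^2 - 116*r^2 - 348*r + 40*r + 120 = 63*n^3 + n^2*(39*r + 698) + n*(-36*r^2 - 204*r + 692) - 12*r^3 - 152*r^2 - 308*r + 120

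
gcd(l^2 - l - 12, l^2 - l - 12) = l^2 - l - 12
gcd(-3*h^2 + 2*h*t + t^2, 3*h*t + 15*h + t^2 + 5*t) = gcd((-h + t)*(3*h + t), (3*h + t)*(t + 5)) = 3*h + t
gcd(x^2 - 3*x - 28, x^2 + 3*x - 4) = x + 4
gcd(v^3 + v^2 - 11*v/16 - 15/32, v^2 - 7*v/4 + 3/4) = v - 3/4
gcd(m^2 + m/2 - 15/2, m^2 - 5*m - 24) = m + 3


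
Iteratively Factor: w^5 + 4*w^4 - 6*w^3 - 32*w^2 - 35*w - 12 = (w + 4)*(w^4 - 6*w^2 - 8*w - 3) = (w - 3)*(w + 4)*(w^3 + 3*w^2 + 3*w + 1) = (w - 3)*(w + 1)*(w + 4)*(w^2 + 2*w + 1) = (w - 3)*(w + 1)^2*(w + 4)*(w + 1)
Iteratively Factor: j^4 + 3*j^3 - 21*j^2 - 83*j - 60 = (j + 1)*(j^3 + 2*j^2 - 23*j - 60) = (j + 1)*(j + 3)*(j^2 - j - 20) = (j - 5)*(j + 1)*(j + 3)*(j + 4)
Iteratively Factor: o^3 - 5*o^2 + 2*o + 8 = (o + 1)*(o^2 - 6*o + 8) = (o - 2)*(o + 1)*(o - 4)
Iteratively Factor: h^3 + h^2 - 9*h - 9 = (h + 3)*(h^2 - 2*h - 3) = (h + 1)*(h + 3)*(h - 3)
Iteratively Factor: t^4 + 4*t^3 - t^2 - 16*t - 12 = (t + 2)*(t^3 + 2*t^2 - 5*t - 6) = (t + 2)*(t + 3)*(t^2 - t - 2) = (t - 2)*(t + 2)*(t + 3)*(t + 1)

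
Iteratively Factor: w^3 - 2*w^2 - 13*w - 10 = (w + 2)*(w^2 - 4*w - 5) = (w + 1)*(w + 2)*(w - 5)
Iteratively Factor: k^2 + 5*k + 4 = (k + 4)*(k + 1)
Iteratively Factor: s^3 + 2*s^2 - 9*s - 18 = (s + 2)*(s^2 - 9) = (s + 2)*(s + 3)*(s - 3)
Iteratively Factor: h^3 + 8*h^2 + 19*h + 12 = (h + 3)*(h^2 + 5*h + 4) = (h + 1)*(h + 3)*(h + 4)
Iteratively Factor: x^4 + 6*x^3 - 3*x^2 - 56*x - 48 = (x + 4)*(x^3 + 2*x^2 - 11*x - 12) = (x + 1)*(x + 4)*(x^2 + x - 12) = (x + 1)*(x + 4)^2*(x - 3)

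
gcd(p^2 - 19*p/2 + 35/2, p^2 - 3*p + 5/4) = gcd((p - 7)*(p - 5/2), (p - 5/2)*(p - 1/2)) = p - 5/2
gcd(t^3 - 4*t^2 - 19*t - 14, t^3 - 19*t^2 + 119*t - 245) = t - 7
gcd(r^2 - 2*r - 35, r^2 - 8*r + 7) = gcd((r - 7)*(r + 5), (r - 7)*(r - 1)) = r - 7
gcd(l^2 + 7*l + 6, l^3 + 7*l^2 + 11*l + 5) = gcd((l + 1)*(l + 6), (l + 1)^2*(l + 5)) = l + 1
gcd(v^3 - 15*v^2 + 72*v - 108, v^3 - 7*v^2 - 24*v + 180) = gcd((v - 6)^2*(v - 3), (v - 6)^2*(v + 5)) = v^2 - 12*v + 36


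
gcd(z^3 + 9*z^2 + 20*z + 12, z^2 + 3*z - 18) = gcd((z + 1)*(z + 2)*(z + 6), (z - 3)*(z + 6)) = z + 6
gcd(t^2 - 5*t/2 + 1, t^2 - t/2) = t - 1/2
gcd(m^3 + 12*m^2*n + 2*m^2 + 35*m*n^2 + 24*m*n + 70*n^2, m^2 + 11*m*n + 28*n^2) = m + 7*n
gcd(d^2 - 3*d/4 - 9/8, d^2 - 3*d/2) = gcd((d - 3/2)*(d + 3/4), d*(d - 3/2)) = d - 3/2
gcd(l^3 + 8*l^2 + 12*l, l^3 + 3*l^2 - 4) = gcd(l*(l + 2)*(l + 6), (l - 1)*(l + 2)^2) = l + 2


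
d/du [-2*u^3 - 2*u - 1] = -6*u^2 - 2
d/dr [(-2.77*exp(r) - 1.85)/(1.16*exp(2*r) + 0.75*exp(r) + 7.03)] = (3.2132*exp(2*r) + 4.292*exp(r) - 18.0856)*exp(r)/(1.3456*exp(4*r) + 1.74*exp(3*r) + 16.8721*exp(2*r) + 10.545*exp(r) + 49.4209)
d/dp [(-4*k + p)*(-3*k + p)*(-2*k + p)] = 26*k^2 - 18*k*p + 3*p^2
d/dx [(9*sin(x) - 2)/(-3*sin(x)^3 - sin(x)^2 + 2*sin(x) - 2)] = (54*sin(x)^3 - 9*sin(x)^2 - 4*sin(x) - 14)*cos(x)/(3*sin(x)^3 + sin(x)^2 - 2*sin(x) + 2)^2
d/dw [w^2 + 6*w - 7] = 2*w + 6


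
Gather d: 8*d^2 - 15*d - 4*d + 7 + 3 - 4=8*d^2 - 19*d + 6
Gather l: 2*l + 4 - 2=2*l + 2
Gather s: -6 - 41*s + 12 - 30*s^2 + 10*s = -30*s^2 - 31*s + 6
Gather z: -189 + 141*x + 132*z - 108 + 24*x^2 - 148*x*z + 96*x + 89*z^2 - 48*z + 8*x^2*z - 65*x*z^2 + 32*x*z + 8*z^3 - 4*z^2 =24*x^2 + 237*x + 8*z^3 + z^2*(85 - 65*x) + z*(8*x^2 - 116*x + 84) - 297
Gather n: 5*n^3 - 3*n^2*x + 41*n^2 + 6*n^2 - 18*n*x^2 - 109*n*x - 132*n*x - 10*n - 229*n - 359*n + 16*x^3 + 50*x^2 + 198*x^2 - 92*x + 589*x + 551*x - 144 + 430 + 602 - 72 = 5*n^3 + n^2*(47 - 3*x) + n*(-18*x^2 - 241*x - 598) + 16*x^3 + 248*x^2 + 1048*x + 816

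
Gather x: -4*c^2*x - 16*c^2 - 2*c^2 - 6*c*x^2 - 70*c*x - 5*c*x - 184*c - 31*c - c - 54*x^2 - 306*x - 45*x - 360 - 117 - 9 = -18*c^2 - 216*c + x^2*(-6*c - 54) + x*(-4*c^2 - 75*c - 351) - 486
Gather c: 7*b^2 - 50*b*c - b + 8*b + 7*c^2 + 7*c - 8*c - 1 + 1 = 7*b^2 + 7*b + 7*c^2 + c*(-50*b - 1)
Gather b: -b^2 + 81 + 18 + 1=100 - b^2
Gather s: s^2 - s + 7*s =s^2 + 6*s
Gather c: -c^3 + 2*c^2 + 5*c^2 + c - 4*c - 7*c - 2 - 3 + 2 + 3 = -c^3 + 7*c^2 - 10*c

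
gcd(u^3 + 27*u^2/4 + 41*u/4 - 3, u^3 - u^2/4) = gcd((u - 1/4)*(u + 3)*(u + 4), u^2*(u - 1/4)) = u - 1/4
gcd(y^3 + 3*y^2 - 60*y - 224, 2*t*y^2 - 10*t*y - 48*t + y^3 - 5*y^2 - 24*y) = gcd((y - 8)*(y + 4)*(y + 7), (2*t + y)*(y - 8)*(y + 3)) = y - 8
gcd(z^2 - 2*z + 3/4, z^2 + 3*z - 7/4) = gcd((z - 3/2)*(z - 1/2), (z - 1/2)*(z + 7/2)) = z - 1/2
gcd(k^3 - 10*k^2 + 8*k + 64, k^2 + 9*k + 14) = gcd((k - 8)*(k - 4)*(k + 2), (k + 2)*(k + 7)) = k + 2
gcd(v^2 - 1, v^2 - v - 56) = 1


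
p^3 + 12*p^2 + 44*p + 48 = (p + 2)*(p + 4)*(p + 6)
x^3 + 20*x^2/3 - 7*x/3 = x*(x - 1/3)*(x + 7)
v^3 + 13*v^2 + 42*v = v*(v + 6)*(v + 7)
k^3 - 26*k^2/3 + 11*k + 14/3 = (k - 7)*(k - 2)*(k + 1/3)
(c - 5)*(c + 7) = c^2 + 2*c - 35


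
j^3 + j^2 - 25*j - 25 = (j - 5)*(j + 1)*(j + 5)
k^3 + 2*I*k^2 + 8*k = k*(k - 2*I)*(k + 4*I)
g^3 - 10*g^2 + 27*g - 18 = (g - 6)*(g - 3)*(g - 1)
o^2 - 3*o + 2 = (o - 2)*(o - 1)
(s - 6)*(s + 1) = s^2 - 5*s - 6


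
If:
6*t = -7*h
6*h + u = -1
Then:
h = -u/6 - 1/6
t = 7*u/36 + 7/36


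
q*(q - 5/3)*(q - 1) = q^3 - 8*q^2/3 + 5*q/3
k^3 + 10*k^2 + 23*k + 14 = (k + 1)*(k + 2)*(k + 7)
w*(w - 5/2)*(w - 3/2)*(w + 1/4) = w^4 - 15*w^3/4 + 11*w^2/4 + 15*w/16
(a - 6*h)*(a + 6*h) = a^2 - 36*h^2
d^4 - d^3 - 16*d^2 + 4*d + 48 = (d - 4)*(d - 2)*(d + 2)*(d + 3)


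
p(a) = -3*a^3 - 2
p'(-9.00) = -729.00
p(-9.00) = 2185.00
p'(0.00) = 0.00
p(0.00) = -2.00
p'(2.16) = -41.99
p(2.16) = -32.23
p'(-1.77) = -28.20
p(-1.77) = 14.64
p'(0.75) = -5.06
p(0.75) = -3.27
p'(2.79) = -70.06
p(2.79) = -67.15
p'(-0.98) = -8.64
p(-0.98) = 0.82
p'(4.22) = -160.28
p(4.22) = -227.45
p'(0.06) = -0.03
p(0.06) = -2.00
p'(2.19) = -43.16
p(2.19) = -33.51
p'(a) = -9*a^2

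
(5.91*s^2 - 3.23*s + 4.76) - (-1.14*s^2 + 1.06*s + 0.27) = 7.05*s^2 - 4.29*s + 4.49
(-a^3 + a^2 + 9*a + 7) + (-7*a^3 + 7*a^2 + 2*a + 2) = -8*a^3 + 8*a^2 + 11*a + 9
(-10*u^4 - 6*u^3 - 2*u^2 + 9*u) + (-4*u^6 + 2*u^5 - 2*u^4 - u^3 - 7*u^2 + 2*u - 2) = -4*u^6 + 2*u^5 - 12*u^4 - 7*u^3 - 9*u^2 + 11*u - 2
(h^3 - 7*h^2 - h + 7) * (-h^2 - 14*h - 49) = -h^5 - 7*h^4 + 50*h^3 + 350*h^2 - 49*h - 343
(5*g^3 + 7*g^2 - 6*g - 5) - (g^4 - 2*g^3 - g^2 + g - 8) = -g^4 + 7*g^3 + 8*g^2 - 7*g + 3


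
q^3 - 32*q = q*(q - 4*sqrt(2))*(q + 4*sqrt(2))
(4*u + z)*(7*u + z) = 28*u^2 + 11*u*z + z^2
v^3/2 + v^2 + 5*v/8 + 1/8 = (v/2 + 1/2)*(v + 1/2)^2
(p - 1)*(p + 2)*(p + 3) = p^3 + 4*p^2 + p - 6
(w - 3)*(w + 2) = w^2 - w - 6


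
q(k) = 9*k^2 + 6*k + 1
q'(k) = 18*k + 6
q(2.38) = 66.26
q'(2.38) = 48.84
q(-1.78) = 18.84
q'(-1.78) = -26.04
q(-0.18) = 0.21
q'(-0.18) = 2.76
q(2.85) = 91.20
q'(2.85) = 57.30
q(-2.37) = 37.33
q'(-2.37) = -36.66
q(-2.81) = 55.20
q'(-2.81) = -44.58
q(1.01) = 16.24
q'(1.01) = 24.18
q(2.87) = 92.35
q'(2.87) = 57.66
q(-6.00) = 289.00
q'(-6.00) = -102.00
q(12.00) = 1369.00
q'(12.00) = 222.00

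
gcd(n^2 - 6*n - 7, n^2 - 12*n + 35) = n - 7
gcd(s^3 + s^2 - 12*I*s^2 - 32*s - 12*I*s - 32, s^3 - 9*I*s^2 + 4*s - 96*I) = s^2 - 12*I*s - 32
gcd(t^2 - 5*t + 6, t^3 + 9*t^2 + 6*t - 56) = t - 2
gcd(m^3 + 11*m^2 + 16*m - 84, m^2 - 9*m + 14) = m - 2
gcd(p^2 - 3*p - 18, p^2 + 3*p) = p + 3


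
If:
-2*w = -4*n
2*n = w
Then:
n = w/2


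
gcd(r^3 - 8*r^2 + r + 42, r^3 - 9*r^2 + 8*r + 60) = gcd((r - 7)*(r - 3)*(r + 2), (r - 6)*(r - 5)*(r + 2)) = r + 2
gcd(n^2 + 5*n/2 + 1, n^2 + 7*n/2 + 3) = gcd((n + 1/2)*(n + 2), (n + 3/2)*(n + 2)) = n + 2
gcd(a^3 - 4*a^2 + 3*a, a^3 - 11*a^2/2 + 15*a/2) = a^2 - 3*a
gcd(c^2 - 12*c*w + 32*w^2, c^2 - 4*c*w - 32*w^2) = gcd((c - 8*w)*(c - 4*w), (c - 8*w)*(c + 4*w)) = -c + 8*w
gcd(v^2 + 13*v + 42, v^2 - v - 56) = v + 7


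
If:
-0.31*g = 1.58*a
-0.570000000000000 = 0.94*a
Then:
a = -0.61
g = 3.09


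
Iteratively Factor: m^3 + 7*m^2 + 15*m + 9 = (m + 1)*(m^2 + 6*m + 9) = (m + 1)*(m + 3)*(m + 3)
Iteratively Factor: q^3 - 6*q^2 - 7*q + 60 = (q - 5)*(q^2 - q - 12) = (q - 5)*(q - 4)*(q + 3)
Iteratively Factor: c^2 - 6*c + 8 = (c - 4)*(c - 2)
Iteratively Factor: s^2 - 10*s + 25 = (s - 5)*(s - 5)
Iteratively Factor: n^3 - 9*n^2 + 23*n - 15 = (n - 3)*(n^2 - 6*n + 5) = (n - 3)*(n - 1)*(n - 5)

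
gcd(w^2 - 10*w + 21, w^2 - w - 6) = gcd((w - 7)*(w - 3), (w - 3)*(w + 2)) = w - 3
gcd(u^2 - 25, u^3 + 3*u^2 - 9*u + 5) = u + 5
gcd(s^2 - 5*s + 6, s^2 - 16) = 1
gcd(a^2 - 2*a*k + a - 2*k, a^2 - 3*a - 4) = a + 1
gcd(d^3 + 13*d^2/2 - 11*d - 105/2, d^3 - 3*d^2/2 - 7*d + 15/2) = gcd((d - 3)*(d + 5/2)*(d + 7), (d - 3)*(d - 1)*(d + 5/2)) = d^2 - d/2 - 15/2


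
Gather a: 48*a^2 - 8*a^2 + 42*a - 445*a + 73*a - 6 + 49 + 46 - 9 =40*a^2 - 330*a + 80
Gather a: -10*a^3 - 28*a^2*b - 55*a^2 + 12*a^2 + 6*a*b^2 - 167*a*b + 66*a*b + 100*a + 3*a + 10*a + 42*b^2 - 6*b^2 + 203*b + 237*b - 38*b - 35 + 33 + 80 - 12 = -10*a^3 + a^2*(-28*b - 43) + a*(6*b^2 - 101*b + 113) + 36*b^2 + 402*b + 66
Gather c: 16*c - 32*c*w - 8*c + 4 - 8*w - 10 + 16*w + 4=c*(8 - 32*w) + 8*w - 2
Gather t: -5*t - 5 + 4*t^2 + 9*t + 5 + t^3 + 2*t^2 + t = t^3 + 6*t^2 + 5*t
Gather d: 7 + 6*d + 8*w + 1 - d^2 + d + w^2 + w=-d^2 + 7*d + w^2 + 9*w + 8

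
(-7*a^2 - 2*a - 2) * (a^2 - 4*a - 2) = -7*a^4 + 26*a^3 + 20*a^2 + 12*a + 4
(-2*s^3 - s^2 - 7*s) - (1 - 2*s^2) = -2*s^3 + s^2 - 7*s - 1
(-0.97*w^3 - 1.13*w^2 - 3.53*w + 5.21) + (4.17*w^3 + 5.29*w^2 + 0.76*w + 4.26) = 3.2*w^3 + 4.16*w^2 - 2.77*w + 9.47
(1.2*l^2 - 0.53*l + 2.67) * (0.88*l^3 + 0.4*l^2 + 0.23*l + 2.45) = 1.056*l^5 + 0.0135999999999999*l^4 + 2.4136*l^3 + 3.8861*l^2 - 0.6844*l + 6.5415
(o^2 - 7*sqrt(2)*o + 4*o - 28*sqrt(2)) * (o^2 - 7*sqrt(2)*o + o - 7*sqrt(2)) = o^4 - 14*sqrt(2)*o^3 + 5*o^3 - 70*sqrt(2)*o^2 + 102*o^2 - 56*sqrt(2)*o + 490*o + 392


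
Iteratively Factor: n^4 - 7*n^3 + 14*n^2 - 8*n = (n - 2)*(n^3 - 5*n^2 + 4*n) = (n - 2)*(n - 1)*(n^2 - 4*n) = n*(n - 2)*(n - 1)*(n - 4)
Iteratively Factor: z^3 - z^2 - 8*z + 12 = (z + 3)*(z^2 - 4*z + 4) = (z - 2)*(z + 3)*(z - 2)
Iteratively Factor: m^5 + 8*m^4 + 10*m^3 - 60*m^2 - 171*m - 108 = (m + 1)*(m^4 + 7*m^3 + 3*m^2 - 63*m - 108) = (m + 1)*(m + 4)*(m^3 + 3*m^2 - 9*m - 27) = (m + 1)*(m + 3)*(m + 4)*(m^2 - 9) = (m + 1)*(m + 3)^2*(m + 4)*(m - 3)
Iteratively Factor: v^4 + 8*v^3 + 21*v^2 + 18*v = (v + 3)*(v^3 + 5*v^2 + 6*v) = v*(v + 3)*(v^2 + 5*v + 6) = v*(v + 2)*(v + 3)*(v + 3)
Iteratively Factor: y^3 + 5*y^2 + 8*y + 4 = (y + 2)*(y^2 + 3*y + 2) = (y + 1)*(y + 2)*(y + 2)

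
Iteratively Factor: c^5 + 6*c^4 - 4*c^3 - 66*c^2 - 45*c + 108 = (c + 3)*(c^4 + 3*c^3 - 13*c^2 - 27*c + 36) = (c + 3)^2*(c^3 - 13*c + 12) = (c - 3)*(c + 3)^2*(c^2 + 3*c - 4) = (c - 3)*(c - 1)*(c + 3)^2*(c + 4)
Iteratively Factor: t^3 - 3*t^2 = (t)*(t^2 - 3*t) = t^2*(t - 3)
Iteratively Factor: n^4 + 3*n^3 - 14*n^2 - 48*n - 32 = (n - 4)*(n^3 + 7*n^2 + 14*n + 8) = (n - 4)*(n + 2)*(n^2 + 5*n + 4) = (n - 4)*(n + 1)*(n + 2)*(n + 4)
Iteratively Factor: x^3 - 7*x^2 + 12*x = (x)*(x^2 - 7*x + 12) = x*(x - 4)*(x - 3)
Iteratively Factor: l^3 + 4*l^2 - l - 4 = (l + 4)*(l^2 - 1) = (l - 1)*(l + 4)*(l + 1)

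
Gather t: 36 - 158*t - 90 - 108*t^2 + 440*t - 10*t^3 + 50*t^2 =-10*t^3 - 58*t^2 + 282*t - 54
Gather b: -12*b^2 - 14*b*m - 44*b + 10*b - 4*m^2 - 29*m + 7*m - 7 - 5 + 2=-12*b^2 + b*(-14*m - 34) - 4*m^2 - 22*m - 10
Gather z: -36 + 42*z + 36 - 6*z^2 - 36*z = -6*z^2 + 6*z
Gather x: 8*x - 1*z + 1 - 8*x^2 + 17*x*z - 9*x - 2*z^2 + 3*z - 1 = -8*x^2 + x*(17*z - 1) - 2*z^2 + 2*z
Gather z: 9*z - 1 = 9*z - 1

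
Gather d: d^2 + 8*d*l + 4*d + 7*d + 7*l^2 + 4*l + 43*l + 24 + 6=d^2 + d*(8*l + 11) + 7*l^2 + 47*l + 30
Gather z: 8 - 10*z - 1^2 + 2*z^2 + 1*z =2*z^2 - 9*z + 7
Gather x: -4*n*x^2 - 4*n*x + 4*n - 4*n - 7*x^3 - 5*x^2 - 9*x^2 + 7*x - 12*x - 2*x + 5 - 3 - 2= -7*x^3 + x^2*(-4*n - 14) + x*(-4*n - 7)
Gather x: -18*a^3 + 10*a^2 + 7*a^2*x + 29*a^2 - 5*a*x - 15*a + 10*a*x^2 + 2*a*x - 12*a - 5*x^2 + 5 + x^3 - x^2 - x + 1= -18*a^3 + 39*a^2 - 27*a + x^3 + x^2*(10*a - 6) + x*(7*a^2 - 3*a - 1) + 6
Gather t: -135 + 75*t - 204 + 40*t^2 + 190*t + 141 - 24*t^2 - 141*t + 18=16*t^2 + 124*t - 180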